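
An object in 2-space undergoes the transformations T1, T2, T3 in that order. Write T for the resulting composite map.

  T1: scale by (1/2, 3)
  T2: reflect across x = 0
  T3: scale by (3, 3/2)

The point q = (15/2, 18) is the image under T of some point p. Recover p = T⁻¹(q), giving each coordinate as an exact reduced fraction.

T1 = [1/2 0 0; 0 3 0; 0 0 1]
T2·T1 = [-1/2 0 0; 0 3 0; 0 0 1]
T3·…·T1 = [-3/2 0 0; 0 9/2 0; 0 0 1]
det M = -27/4; M⁻¹ = [-2/3 0 0; 0 2/9 0; 0 0 1]
M⁻¹ · (15/2, 18)ᵀ = (-5, 4)ᵀ

p = (-5, 4)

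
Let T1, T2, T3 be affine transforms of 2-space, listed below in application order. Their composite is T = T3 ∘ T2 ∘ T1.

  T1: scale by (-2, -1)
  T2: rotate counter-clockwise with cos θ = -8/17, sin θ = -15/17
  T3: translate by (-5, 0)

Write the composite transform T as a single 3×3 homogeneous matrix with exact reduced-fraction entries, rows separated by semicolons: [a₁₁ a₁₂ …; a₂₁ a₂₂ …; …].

T = [16/17 -15/17 -5; 30/17 8/17 0; 0 0 1]

T1 = [-2 0 0; 0 -1 0; 0 0 1]
T2·T1 = [16/17 -15/17 0; 30/17 8/17 0; 0 0 1]
T3·…·T1 = [16/17 -15/17 -5; 30/17 8/17 0; 0 0 1]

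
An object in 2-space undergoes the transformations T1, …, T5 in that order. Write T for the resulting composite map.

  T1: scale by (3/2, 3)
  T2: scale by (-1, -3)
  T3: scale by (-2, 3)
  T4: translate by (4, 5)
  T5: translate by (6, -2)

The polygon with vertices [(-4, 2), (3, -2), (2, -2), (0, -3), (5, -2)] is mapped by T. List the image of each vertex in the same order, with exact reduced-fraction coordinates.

image vertices: (-2, -51), (19, 57), (16, 57), (10, 84), (25, 57)

T1 scale by (3/2, 3): (-4, 2) → (-6, 6); (3, -2) → (9/2, -6); (2, -2) → (3, -6); (0, -3) → (0, -9); (5, -2) → (15/2, -6)
T2 scale by (-1, -3): (-6, 6) → (6, -18); (9/2, -6) → (-9/2, 18); (3, -6) → (-3, 18); (0, -9) → (0, 27); (15/2, -6) → (-15/2, 18)
T3 scale by (-2, 3): (6, -18) → (-12, -54); (-9/2, 18) → (9, 54); (-3, 18) → (6, 54); (0, 27) → (0, 81); (-15/2, 18) → (15, 54)
T4 translate by (4, 5): (-12, -54) → (-8, -49); (9, 54) → (13, 59); (6, 54) → (10, 59); (0, 81) → (4, 86); (15, 54) → (19, 59)
T5 translate by (6, -2): (-8, -49) → (-2, -51); (13, 59) → (19, 57); (10, 59) → (16, 57); (4, 86) → (10, 84); (19, 59) → (25, 57)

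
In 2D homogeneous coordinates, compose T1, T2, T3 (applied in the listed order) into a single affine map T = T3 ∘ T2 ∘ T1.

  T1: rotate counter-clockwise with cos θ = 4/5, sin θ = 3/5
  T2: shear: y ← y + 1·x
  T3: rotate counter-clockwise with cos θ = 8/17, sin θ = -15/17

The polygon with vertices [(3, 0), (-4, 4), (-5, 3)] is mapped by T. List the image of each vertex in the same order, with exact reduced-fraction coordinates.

image vertices: (411/85, -12/85), (-584/85, 228/85), (-712/85, 179/85)

T1 rotate counter-clockwise with cos θ = 4/5, sin θ = 3/5: (3, 0) → (12/5, 9/5); (-4, 4) → (-28/5, 4/5); (-5, 3) → (-29/5, -3/5)
T2 shear: y ← y + 1·x: (12/5, 9/5) → (12/5, 21/5); (-28/5, 4/5) → (-28/5, -24/5); (-29/5, -3/5) → (-29/5, -32/5)
T3 rotate counter-clockwise with cos θ = 8/17, sin θ = -15/17: (12/5, 21/5) → (411/85, -12/85); (-28/5, -24/5) → (-584/85, 228/85); (-29/5, -32/5) → (-712/85, 179/85)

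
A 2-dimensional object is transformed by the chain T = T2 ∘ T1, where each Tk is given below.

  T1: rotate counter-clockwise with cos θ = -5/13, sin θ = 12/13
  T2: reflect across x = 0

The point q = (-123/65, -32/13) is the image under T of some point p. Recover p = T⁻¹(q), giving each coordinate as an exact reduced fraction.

p = (-3, -4/5)

T1 = [-5/13 -12/13 0; 12/13 -5/13 0; 0 0 1]
T2·T1 = [5/13 12/13 0; 12/13 -5/13 0; 0 0 1]
det M = -1; M⁻¹ = [5/13 12/13 0; 12/13 -5/13 0; 0 0 1]
M⁻¹ · (-123/65, -32/13)ᵀ = (-3, -4/5)ᵀ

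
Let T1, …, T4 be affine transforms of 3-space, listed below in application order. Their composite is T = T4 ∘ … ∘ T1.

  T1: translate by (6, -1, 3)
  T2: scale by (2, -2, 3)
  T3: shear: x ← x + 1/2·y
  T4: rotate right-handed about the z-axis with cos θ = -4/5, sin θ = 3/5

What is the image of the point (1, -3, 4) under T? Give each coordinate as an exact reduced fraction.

T1 translate by (6, -1, 3): (1, -3, 4) → (7, -4, 7)
T2 scale by (2, -2, 3): (7, -4, 7) → (14, 8, 21)
T3 shear: x ← x + 1/2·y: (14, 8, 21) → (18, 8, 21)
T4 rotate right-handed about the z-axis with cos θ = -4/5, sin θ = 3/5: (18, 8, 21) → (-96/5, 22/5, 21)

T(p) = (-96/5, 22/5, 21)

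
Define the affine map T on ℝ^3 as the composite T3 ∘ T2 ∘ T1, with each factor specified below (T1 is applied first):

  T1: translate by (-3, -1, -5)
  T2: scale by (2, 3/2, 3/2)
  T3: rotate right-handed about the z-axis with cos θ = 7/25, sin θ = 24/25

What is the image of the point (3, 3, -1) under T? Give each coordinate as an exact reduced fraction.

T(p) = (-72/25, 21/25, -9)

T1 translate by (-3, -1, -5): (3, 3, -1) → (0, 2, -6)
T2 scale by (2, 3/2, 3/2): (0, 2, -6) → (0, 3, -9)
T3 rotate right-handed about the z-axis with cos θ = 7/25, sin θ = 24/25: (0, 3, -9) → (-72/25, 21/25, -9)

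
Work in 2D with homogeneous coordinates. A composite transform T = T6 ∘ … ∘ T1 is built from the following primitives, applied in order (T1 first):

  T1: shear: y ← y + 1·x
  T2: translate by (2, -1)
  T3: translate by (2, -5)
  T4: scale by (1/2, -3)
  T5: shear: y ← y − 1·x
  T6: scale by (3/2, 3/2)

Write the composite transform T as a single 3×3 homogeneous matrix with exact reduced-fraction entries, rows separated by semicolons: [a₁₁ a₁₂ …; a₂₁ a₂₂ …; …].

T = [3/4 0 3; -21/4 -9/2 24; 0 0 1]

T1 = [1 0 0; 1 1 0; 0 0 1]
T2·T1 = [1 0 2; 1 1 -1; 0 0 1]
T3·…·T1 = [1 0 4; 1 1 -6; 0 0 1]
T4·…·T1 = [1/2 0 2; -3 -3 18; 0 0 1]
T5·…·T1 = [1/2 0 2; -7/2 -3 16; 0 0 1]
T6·…·T1 = [3/4 0 3; -21/4 -9/2 24; 0 0 1]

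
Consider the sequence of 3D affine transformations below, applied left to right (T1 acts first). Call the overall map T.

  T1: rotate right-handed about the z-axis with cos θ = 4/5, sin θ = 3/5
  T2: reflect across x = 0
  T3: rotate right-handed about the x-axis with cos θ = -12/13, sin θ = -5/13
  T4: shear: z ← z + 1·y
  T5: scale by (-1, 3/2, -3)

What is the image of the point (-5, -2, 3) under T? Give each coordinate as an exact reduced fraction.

T(p) = (-14/5, 81/10, -66/5)

T1 rotate right-handed about the z-axis with cos θ = 4/5, sin θ = 3/5: (-5, -2, 3) → (-14/5, -23/5, 3)
T2 reflect across x = 0: (-14/5, -23/5, 3) → (14/5, -23/5, 3)
T3 rotate right-handed about the x-axis with cos θ = -12/13, sin θ = -5/13: (14/5, -23/5, 3) → (14/5, 27/5, -1)
T4 shear: z ← z + 1·y: (14/5, 27/5, -1) → (14/5, 27/5, 22/5)
T5 scale by (-1, 3/2, -3): (14/5, 27/5, 22/5) → (-14/5, 81/10, -66/5)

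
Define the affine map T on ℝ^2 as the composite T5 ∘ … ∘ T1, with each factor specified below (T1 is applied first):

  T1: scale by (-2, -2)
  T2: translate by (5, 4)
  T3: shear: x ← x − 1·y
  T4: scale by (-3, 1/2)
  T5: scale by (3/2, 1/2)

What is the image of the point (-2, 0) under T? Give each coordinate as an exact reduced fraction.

T1 scale by (-2, -2): (-2, 0) → (4, 0)
T2 translate by (5, 4): (4, 0) → (9, 4)
T3 shear: x ← x − 1·y: (9, 4) → (5, 4)
T4 scale by (-3, 1/2): (5, 4) → (-15, 2)
T5 scale by (3/2, 1/2): (-15, 2) → (-45/2, 1)

T(p) = (-45/2, 1)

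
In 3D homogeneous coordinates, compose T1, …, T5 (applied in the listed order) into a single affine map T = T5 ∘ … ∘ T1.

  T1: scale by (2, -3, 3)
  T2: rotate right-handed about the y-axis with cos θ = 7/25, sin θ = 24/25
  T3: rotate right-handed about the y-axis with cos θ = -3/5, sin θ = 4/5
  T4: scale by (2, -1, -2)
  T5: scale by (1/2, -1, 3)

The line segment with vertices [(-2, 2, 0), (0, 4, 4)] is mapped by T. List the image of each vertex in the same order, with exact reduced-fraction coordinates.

T1 scale by (2, -3, 3): (-2, 2, 0) → (-4, -6, 0); (0, 4, 4) → (0, -12, 12)
T2 rotate right-handed about the y-axis with cos θ = 7/25, sin θ = 24/25: (-4, -6, 0) → (-28/25, -6, 96/25); (0, -12, 12) → (288/25, -12, 84/25)
T3 rotate right-handed about the y-axis with cos θ = -3/5, sin θ = 4/5: (-28/25, -6, 96/25) → (468/125, -6, -176/125); (288/25, -12, 84/25) → (-528/125, -12, -1404/125)
T4 scale by (2, -1, -2): (468/125, -6, -176/125) → (936/125, 6, 352/125); (-528/125, -12, -1404/125) → (-1056/125, 12, 2808/125)
T5 scale by (1/2, -1, 3): (936/125, 6, 352/125) → (468/125, -6, 1056/125); (-1056/125, 12, 2808/125) → (-528/125, -12, 8424/125)

image vertices: (468/125, -6, 1056/125), (-528/125, -12, 8424/125)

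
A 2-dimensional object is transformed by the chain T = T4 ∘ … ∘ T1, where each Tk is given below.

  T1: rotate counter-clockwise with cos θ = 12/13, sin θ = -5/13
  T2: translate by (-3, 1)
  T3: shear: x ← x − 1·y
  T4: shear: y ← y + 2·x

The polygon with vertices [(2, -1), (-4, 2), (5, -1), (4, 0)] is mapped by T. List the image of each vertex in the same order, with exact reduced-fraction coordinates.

T1 rotate counter-clockwise with cos θ = 12/13, sin θ = -5/13: (2, -1) → (19/13, -22/13); (-4, 2) → (-38/13, 44/13); (5, -1) → (55/13, -37/13); (4, 0) → (48/13, -20/13)
T2 translate by (-3, 1): (19/13, -22/13) → (-20/13, -9/13); (-38/13, 44/13) → (-77/13, 57/13); (55/13, -37/13) → (16/13, -24/13); (48/13, -20/13) → (9/13, -7/13)
T3 shear: x ← x − 1·y: (-20/13, -9/13) → (-11/13, -9/13); (-77/13, 57/13) → (-134/13, 57/13); (16/13, -24/13) → (40/13, -24/13); (9/13, -7/13) → (16/13, -7/13)
T4 shear: y ← y + 2·x: (-11/13, -9/13) → (-11/13, -31/13); (-134/13, 57/13) → (-134/13, -211/13); (40/13, -24/13) → (40/13, 56/13); (16/13, -7/13) → (16/13, 25/13)

image vertices: (-11/13, -31/13), (-134/13, -211/13), (40/13, 56/13), (16/13, 25/13)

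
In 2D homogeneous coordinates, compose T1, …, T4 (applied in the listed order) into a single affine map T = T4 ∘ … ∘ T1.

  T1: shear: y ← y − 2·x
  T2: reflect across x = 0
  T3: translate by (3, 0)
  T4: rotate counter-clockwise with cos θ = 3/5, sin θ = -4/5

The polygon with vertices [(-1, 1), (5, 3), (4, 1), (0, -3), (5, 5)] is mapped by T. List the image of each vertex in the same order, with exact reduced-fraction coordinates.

image vertices: (24/5, -7/5), (-34/5, -13/5), (-31/5, -17/5), (-3/5, -21/5), (-26/5, -7/5)

T1 shear: y ← y − 2·x: (-1, 1) → (-1, 3); (5, 3) → (5, -7); (4, 1) → (4, -7); (0, -3) → (0, -3); (5, 5) → (5, -5)
T2 reflect across x = 0: (-1, 3) → (1, 3); (5, -7) → (-5, -7); (4, -7) → (-4, -7); (0, -3) → (0, -3); (5, -5) → (-5, -5)
T3 translate by (3, 0): (1, 3) → (4, 3); (-5, -7) → (-2, -7); (-4, -7) → (-1, -7); (0, -3) → (3, -3); (-5, -5) → (-2, -5)
T4 rotate counter-clockwise with cos θ = 3/5, sin θ = -4/5: (4, 3) → (24/5, -7/5); (-2, -7) → (-34/5, -13/5); (-1, -7) → (-31/5, -17/5); (3, -3) → (-3/5, -21/5); (-2, -5) → (-26/5, -7/5)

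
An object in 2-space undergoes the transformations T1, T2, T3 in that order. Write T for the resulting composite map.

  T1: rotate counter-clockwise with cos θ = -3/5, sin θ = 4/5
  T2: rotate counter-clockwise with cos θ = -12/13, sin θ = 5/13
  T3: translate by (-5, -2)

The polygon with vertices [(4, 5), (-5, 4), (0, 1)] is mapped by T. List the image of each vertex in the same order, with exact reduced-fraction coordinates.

image vertices: (54/65, -302/65), (-153/65, 249/65), (-262/65, -114/65)

T1 rotate counter-clockwise with cos θ = -3/5, sin θ = 4/5: (4, 5) → (-32/5, 1/5); (-5, 4) → (-1/5, -32/5); (0, 1) → (-4/5, -3/5)
T2 rotate counter-clockwise with cos θ = -12/13, sin θ = 5/13: (-32/5, 1/5) → (379/65, -172/65); (-1/5, -32/5) → (172/65, 379/65); (-4/5, -3/5) → (63/65, 16/65)
T3 translate by (-5, -2): (379/65, -172/65) → (54/65, -302/65); (172/65, 379/65) → (-153/65, 249/65); (63/65, 16/65) → (-262/65, -114/65)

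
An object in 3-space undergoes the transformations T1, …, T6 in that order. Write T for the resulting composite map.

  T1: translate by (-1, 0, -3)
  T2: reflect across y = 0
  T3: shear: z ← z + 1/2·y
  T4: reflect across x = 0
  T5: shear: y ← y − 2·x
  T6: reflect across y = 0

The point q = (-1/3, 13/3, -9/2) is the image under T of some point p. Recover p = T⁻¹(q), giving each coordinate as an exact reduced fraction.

T1 = [1 0 0 -1; 0 1 0 0; 0 0 1 -3; 0 0 0 1]
T2·T1 = [1 0 0 -1; 0 -1 0 0; 0 0 1 -3; 0 0 0 1]
T3·…·T1 = [1 0 0 -1; 0 -1 0 0; 0 -1/2 1 -3; 0 0 0 1]
T4·…·T1 = [-1 0 0 1; 0 -1 0 0; 0 -1/2 1 -3; 0 0 0 1]
T5·…·T1 = [-1 0 0 1; 2 -1 0 -2; 0 -1/2 1 -3; 0 0 0 1]
T6·…·T1 = [-1 0 0 1; -2 1 0 2; 0 -1/2 1 -3; 0 0 0 1]
det M = -1; M⁻¹ = [-1 0 0 1; -2 1 0 0; -1 1/2 1 3; 0 0 0 1]
M⁻¹ · (-1/3, 13/3, -9/2)ᵀ = (4/3, 5, 1)ᵀ

p = (4/3, 5, 1)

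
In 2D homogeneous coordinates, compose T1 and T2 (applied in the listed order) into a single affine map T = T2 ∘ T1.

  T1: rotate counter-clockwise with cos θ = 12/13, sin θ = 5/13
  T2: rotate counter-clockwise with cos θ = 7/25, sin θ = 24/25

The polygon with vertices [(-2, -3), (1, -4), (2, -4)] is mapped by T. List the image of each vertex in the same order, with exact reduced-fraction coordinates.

T1 rotate counter-clockwise with cos θ = 12/13, sin θ = 5/13: (-2, -3) → (-9/13, -46/13); (1, -4) → (32/13, -43/13); (2, -4) → (44/13, -38/13)
T2 rotate counter-clockwise with cos θ = 7/25, sin θ = 24/25: (-9/13, -46/13) → (1041/325, -538/325); (32/13, -43/13) → (1256/325, 467/325); (44/13, -38/13) → (244/65, 158/65)

image vertices: (1041/325, -538/325), (1256/325, 467/325), (244/65, 158/65)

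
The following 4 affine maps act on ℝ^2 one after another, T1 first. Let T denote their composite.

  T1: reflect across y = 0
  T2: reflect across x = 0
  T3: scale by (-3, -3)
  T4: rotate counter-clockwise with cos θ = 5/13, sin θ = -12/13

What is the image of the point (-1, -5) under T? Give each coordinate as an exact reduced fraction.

T(p) = (-15, -3)

T1 reflect across y = 0: (-1, -5) → (-1, 5)
T2 reflect across x = 0: (-1, 5) → (1, 5)
T3 scale by (-3, -3): (1, 5) → (-3, -15)
T4 rotate counter-clockwise with cos θ = 5/13, sin θ = -12/13: (-3, -15) → (-15, -3)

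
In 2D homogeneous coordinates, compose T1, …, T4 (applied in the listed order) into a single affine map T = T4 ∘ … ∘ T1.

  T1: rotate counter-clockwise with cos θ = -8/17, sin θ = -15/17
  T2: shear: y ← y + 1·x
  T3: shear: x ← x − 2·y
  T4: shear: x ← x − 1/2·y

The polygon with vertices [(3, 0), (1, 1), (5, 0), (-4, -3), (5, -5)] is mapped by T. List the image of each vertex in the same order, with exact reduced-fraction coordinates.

image vertices: (297/34, -69/17), (47/17, -16/17), (495/34, -115/17), (-381/34, 71/17), (260/17, -150/17)

T1 rotate counter-clockwise with cos θ = -8/17, sin θ = -15/17: (3, 0) → (-24/17, -45/17); (1, 1) → (7/17, -23/17); (5, 0) → (-40/17, -75/17); (-4, -3) → (-13/17, 84/17); (5, -5) → (-115/17, -35/17)
T2 shear: y ← y + 1·x: (-24/17, -45/17) → (-24/17, -69/17); (7/17, -23/17) → (7/17, -16/17); (-40/17, -75/17) → (-40/17, -115/17); (-13/17, 84/17) → (-13/17, 71/17); (-115/17, -35/17) → (-115/17, -150/17)
T3 shear: x ← x − 2·y: (-24/17, -69/17) → (114/17, -69/17); (7/17, -16/17) → (39/17, -16/17); (-40/17, -115/17) → (190/17, -115/17); (-13/17, 71/17) → (-155/17, 71/17); (-115/17, -150/17) → (185/17, -150/17)
T4 shear: x ← x − 1/2·y: (114/17, -69/17) → (297/34, -69/17); (39/17, -16/17) → (47/17, -16/17); (190/17, -115/17) → (495/34, -115/17); (-155/17, 71/17) → (-381/34, 71/17); (185/17, -150/17) → (260/17, -150/17)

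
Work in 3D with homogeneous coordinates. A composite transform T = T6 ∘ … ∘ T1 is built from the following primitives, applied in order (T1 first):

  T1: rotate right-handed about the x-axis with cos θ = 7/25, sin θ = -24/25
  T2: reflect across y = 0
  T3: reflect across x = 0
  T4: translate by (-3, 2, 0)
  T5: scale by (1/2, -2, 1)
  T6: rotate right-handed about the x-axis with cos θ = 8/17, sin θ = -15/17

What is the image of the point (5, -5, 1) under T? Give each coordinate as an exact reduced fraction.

T1 rotate right-handed about the x-axis with cos θ = 7/25, sin θ = -24/25: (5, -5, 1) → (5, -11/25, 127/25)
T2 reflect across y = 0: (5, -11/25, 127/25) → (5, 11/25, 127/25)
T3 reflect across x = 0: (5, 11/25, 127/25) → (-5, 11/25, 127/25)
T4 translate by (-3, 2, 0): (-5, 11/25, 127/25) → (-8, 61/25, 127/25)
T5 scale by (1/2, -2, 1): (-8, 61/25, 127/25) → (-4, -122/25, 127/25)
T6 rotate right-handed about the x-axis with cos θ = 8/17, sin θ = -15/17: (-4, -122/25, 127/25) → (-4, 929/425, 2846/425)

T(p) = (-4, 929/425, 2846/425)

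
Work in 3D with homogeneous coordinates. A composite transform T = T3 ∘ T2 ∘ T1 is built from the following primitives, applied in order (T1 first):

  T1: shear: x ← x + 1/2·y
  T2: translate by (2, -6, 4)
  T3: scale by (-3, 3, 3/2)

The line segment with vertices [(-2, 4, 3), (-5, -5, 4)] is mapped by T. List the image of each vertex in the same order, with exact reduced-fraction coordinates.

T1 shear: x ← x + 1/2·y: (-2, 4, 3) → (0, 4, 3); (-5, -5, 4) → (-15/2, -5, 4)
T2 translate by (2, -6, 4): (0, 4, 3) → (2, -2, 7); (-15/2, -5, 4) → (-11/2, -11, 8)
T3 scale by (-3, 3, 3/2): (2, -2, 7) → (-6, -6, 21/2); (-11/2, -11, 8) → (33/2, -33, 12)

image vertices: (-6, -6, 21/2), (33/2, -33, 12)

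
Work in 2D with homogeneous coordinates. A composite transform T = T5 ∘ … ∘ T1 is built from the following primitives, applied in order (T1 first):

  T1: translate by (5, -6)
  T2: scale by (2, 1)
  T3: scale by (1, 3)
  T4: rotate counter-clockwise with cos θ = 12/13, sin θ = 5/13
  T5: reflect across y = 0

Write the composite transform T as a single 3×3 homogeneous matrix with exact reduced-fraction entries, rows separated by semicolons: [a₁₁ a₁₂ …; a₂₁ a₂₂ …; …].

T = [24/13 -15/13 210/13; -10/13 -36/13 166/13; 0 0 1]

T1 = [1 0 5; 0 1 -6; 0 0 1]
T2·T1 = [2 0 10; 0 1 -6; 0 0 1]
T3·…·T1 = [2 0 10; 0 3 -18; 0 0 1]
T4·…·T1 = [24/13 -15/13 210/13; 10/13 36/13 -166/13; 0 0 1]
T5·…·T1 = [24/13 -15/13 210/13; -10/13 -36/13 166/13; 0 0 1]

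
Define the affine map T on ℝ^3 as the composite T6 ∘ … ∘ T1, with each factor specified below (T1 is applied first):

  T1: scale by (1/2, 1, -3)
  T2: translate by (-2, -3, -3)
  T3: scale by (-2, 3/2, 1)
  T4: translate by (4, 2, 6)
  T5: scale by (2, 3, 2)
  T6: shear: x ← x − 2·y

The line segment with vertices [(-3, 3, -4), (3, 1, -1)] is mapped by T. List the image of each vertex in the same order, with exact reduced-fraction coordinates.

T1 scale by (1/2, 1, -3): (-3, 3, -4) → (-3/2, 3, 12); (3, 1, -1) → (3/2, 1, 3)
T2 translate by (-2, -3, -3): (-3/2, 3, 12) → (-7/2, 0, 9); (3/2, 1, 3) → (-1/2, -2, 0)
T3 scale by (-2, 3/2, 1): (-7/2, 0, 9) → (7, 0, 9); (-1/2, -2, 0) → (1, -3, 0)
T4 translate by (4, 2, 6): (7, 0, 9) → (11, 2, 15); (1, -3, 0) → (5, -1, 6)
T5 scale by (2, 3, 2): (11, 2, 15) → (22, 6, 30); (5, -1, 6) → (10, -3, 12)
T6 shear: x ← x − 2·y: (22, 6, 30) → (10, 6, 30); (10, -3, 12) → (16, -3, 12)

image vertices: (10, 6, 30), (16, -3, 12)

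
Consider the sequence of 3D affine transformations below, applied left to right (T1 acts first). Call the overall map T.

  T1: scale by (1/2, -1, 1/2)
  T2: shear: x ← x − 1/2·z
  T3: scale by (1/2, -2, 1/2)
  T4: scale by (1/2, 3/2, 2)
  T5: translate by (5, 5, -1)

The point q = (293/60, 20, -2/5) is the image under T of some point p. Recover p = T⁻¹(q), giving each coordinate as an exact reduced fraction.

p = (-1/3, 5, 6/5)

T1 = [1/2 0 0 0; 0 -1 0 0; 0 0 1/2 0; 0 0 0 1]
T2·T1 = [1/2 0 -1/4 0; 0 -1 0 0; 0 0 1/2 0; 0 0 0 1]
T3·…·T1 = [1/4 0 -1/8 0; 0 2 0 0; 0 0 1/4 0; 0 0 0 1]
T4·…·T1 = [1/8 0 -1/16 0; 0 3 0 0; 0 0 1/2 0; 0 0 0 1]
T5·…·T1 = [1/8 0 -1/16 5; 0 3 0 5; 0 0 1/2 -1; 0 0 0 1]
det M = 3/16; M⁻¹ = [8 0 1 -39; 0 1/3 0 -5/3; 0 0 2 2; 0 0 0 1]
M⁻¹ · (293/60, 20, -2/5)ᵀ = (-1/3, 5, 6/5)ᵀ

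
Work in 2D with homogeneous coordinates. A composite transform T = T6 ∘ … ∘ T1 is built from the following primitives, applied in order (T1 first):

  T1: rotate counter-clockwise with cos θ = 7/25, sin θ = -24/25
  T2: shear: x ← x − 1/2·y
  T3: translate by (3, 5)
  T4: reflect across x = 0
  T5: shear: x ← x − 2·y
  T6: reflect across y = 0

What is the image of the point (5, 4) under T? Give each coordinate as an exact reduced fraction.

T(p) = (-318/25, -33/25)

T1 rotate counter-clockwise with cos θ = 7/25, sin θ = -24/25: (5, 4) → (131/25, -92/25)
T2 shear: x ← x − 1/2·y: (131/25, -92/25) → (177/25, -92/25)
T3 translate by (3, 5): (177/25, -92/25) → (252/25, 33/25)
T4 reflect across x = 0: (252/25, 33/25) → (-252/25, 33/25)
T5 shear: x ← x − 2·y: (-252/25, 33/25) → (-318/25, 33/25)
T6 reflect across y = 0: (-318/25, 33/25) → (-318/25, -33/25)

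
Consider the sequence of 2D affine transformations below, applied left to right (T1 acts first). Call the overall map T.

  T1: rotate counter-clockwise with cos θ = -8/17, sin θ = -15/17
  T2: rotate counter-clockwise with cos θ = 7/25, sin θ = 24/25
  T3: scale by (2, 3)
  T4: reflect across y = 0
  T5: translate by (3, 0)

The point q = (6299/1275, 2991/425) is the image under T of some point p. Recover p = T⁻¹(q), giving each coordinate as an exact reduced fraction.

T1 = [-8/17 15/17 0; -15/17 -8/17 0; 0 0 1]
T2·T1 = [304/425 297/425 0; -297/425 304/425 0; 0 0 1]
T3·…·T1 = [608/425 594/425 0; -891/425 912/425 0; 0 0 1]
T4·…·T1 = [608/425 594/425 0; 891/425 -912/425 0; 0 0 1]
T5·…·T1 = [608/425 594/425 3; 891/425 -912/425 0; 0 0 1]
det M = -6; M⁻¹ = [152/425 99/425 -456/425; 297/850 -304/1275 -891/850; 0 0 1]
M⁻¹ · (6299/1275, 2991/425)ᵀ = (7/3, -1)ᵀ

p = (7/3, -1)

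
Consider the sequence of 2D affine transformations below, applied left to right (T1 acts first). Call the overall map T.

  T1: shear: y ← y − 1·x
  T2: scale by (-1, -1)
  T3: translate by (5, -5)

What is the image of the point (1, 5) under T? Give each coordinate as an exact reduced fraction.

T1 shear: y ← y − 1·x: (1, 5) → (1, 4)
T2 scale by (-1, -1): (1, 4) → (-1, -4)
T3 translate by (5, -5): (-1, -4) → (4, -9)

T(p) = (4, -9)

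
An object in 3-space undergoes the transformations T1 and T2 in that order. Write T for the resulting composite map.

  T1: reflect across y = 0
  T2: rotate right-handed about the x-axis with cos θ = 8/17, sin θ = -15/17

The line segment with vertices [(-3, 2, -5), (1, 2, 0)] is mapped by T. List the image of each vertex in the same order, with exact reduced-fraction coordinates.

image vertices: (-3, -91/17, -10/17), (1, -16/17, 30/17)

T1 reflect across y = 0: (-3, 2, -5) → (-3, -2, -5); (1, 2, 0) → (1, -2, 0)
T2 rotate right-handed about the x-axis with cos θ = 8/17, sin θ = -15/17: (-3, -2, -5) → (-3, -91/17, -10/17); (1, -2, 0) → (1, -16/17, 30/17)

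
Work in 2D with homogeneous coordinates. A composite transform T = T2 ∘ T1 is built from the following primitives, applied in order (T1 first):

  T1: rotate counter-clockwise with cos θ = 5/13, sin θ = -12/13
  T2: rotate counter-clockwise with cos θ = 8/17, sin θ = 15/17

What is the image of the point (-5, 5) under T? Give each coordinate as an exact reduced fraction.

T(p) = (-995/221, 1205/221)

T1 rotate counter-clockwise with cos θ = 5/13, sin θ = -12/13: (-5, 5) → (35/13, 85/13)
T2 rotate counter-clockwise with cos θ = 8/17, sin θ = 15/17: (35/13, 85/13) → (-995/221, 1205/221)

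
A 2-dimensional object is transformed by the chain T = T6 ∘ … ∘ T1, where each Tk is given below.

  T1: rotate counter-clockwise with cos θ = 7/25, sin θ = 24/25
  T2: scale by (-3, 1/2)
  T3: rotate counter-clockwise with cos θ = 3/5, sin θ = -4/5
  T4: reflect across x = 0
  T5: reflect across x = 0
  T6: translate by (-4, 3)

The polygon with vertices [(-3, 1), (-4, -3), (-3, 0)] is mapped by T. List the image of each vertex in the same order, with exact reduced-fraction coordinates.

image vertices: (-9/5, -21/10), (-226/25, 291/50), (-91/25, 3/25)

T1 rotate counter-clockwise with cos θ = 7/25, sin θ = 24/25: (-3, 1) → (-9/5, -13/5); (-4, -3) → (44/25, -117/25); (-3, 0) → (-21/25, -72/25)
T2 scale by (-3, 1/2): (-9/5, -13/5) → (27/5, -13/10); (44/25, -117/25) → (-132/25, -117/50); (-21/25, -72/25) → (63/25, -36/25)
T3 rotate counter-clockwise with cos θ = 3/5, sin θ = -4/5: (27/5, -13/10) → (11/5, -51/10); (-132/25, -117/50) → (-126/25, 141/50); (63/25, -36/25) → (9/25, -72/25)
T4 reflect across x = 0: (11/5, -51/10) → (-11/5, -51/10); (-126/25, 141/50) → (126/25, 141/50); (9/25, -72/25) → (-9/25, -72/25)
T5 reflect across x = 0: (-11/5, -51/10) → (11/5, -51/10); (126/25, 141/50) → (-126/25, 141/50); (-9/25, -72/25) → (9/25, -72/25)
T6 translate by (-4, 3): (11/5, -51/10) → (-9/5, -21/10); (-126/25, 141/50) → (-226/25, 291/50); (9/25, -72/25) → (-91/25, 3/25)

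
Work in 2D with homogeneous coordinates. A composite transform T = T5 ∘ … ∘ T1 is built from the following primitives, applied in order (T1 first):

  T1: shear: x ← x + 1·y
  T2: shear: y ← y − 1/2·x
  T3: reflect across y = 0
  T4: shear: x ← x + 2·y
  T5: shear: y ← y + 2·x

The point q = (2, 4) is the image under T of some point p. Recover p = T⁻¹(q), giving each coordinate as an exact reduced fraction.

T1 = [1 1 0; 0 1 0; 0 0 1]
T2·T1 = [1 1 0; -1/2 1/2 0; 0 0 1]
T3·…·T1 = [1 1 0; 1/2 -1/2 0; 0 0 1]
T4·…·T1 = [2 0 0; 1/2 -1/2 0; 0 0 1]
T5·…·T1 = [2 0 0; 9/2 -1/2 0; 0 0 1]
det M = -1; M⁻¹ = [1/2 0 0; 9/2 -2 0; 0 0 1]
M⁻¹ · (2, 4)ᵀ = (1, 1)ᵀ

p = (1, 1)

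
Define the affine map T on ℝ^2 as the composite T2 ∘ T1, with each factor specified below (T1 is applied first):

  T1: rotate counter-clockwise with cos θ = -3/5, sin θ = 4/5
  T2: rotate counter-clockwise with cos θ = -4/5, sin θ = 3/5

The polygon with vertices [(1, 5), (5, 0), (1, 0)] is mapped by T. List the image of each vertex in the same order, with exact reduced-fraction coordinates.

image vertices: (5, -1), (0, -5), (0, -1)

T1 rotate counter-clockwise with cos θ = -3/5, sin θ = 4/5: (1, 5) → (-23/5, -11/5); (5, 0) → (-3, 4); (1, 0) → (-3/5, 4/5)
T2 rotate counter-clockwise with cos θ = -4/5, sin θ = 3/5: (-23/5, -11/5) → (5, -1); (-3, 4) → (0, -5); (-3/5, 4/5) → (0, -1)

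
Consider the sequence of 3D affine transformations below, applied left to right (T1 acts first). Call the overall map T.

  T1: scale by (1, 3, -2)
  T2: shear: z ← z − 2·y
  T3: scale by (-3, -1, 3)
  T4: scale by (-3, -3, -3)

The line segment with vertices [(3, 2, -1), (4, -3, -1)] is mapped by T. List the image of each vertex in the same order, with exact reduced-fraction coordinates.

image vertices: (27, 18, 90), (36, -27, -180)

T1 scale by (1, 3, -2): (3, 2, -1) → (3, 6, 2); (4, -3, -1) → (4, -9, 2)
T2 shear: z ← z − 2·y: (3, 6, 2) → (3, 6, -10); (4, -9, 2) → (4, -9, 20)
T3 scale by (-3, -1, 3): (3, 6, -10) → (-9, -6, -30); (4, -9, 20) → (-12, 9, 60)
T4 scale by (-3, -3, -3): (-9, -6, -30) → (27, 18, 90); (-12, 9, 60) → (36, -27, -180)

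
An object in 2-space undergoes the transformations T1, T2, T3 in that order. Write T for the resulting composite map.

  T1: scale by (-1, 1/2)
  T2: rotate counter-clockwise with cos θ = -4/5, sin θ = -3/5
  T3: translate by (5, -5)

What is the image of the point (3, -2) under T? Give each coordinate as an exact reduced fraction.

T1 scale by (-1, 1/2): (3, -2) → (-3, -1)
T2 rotate counter-clockwise with cos θ = -4/5, sin θ = -3/5: (-3, -1) → (9/5, 13/5)
T3 translate by (5, -5): (9/5, 13/5) → (34/5, -12/5)

T(p) = (34/5, -12/5)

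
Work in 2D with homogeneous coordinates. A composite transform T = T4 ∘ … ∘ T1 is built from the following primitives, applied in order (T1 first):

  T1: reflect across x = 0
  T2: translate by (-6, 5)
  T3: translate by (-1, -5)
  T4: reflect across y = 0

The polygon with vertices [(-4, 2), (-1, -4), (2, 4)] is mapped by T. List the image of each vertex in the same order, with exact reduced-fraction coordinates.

image vertices: (-3, -2), (-6, 4), (-9, -4)

T1 reflect across x = 0: (-4, 2) → (4, 2); (-1, -4) → (1, -4); (2, 4) → (-2, 4)
T2 translate by (-6, 5): (4, 2) → (-2, 7); (1, -4) → (-5, 1); (-2, 4) → (-8, 9)
T3 translate by (-1, -5): (-2, 7) → (-3, 2); (-5, 1) → (-6, -4); (-8, 9) → (-9, 4)
T4 reflect across y = 0: (-3, 2) → (-3, -2); (-6, -4) → (-6, 4); (-9, 4) → (-9, -4)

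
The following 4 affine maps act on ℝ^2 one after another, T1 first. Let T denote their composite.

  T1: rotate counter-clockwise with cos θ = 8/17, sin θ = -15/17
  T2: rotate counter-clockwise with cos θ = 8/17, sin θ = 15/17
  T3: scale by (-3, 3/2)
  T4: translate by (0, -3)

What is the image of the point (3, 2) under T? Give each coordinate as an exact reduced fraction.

T(p) = (-9, 0)

T1 rotate counter-clockwise with cos θ = 8/17, sin θ = -15/17: (3, 2) → (54/17, -29/17)
T2 rotate counter-clockwise with cos θ = 8/17, sin θ = 15/17: (54/17, -29/17) → (3, 2)
T3 scale by (-3, 3/2): (3, 2) → (-9, 3)
T4 translate by (0, -3): (-9, 3) → (-9, 0)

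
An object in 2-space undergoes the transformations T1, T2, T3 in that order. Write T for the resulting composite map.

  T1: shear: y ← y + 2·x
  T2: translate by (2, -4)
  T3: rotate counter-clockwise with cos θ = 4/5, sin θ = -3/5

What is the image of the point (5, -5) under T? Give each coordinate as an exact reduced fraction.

T1 shear: y ← y + 2·x: (5, -5) → (5, 5)
T2 translate by (2, -4): (5, 5) → (7, 1)
T3 rotate counter-clockwise with cos θ = 4/5, sin θ = -3/5: (7, 1) → (31/5, -17/5)

T(p) = (31/5, -17/5)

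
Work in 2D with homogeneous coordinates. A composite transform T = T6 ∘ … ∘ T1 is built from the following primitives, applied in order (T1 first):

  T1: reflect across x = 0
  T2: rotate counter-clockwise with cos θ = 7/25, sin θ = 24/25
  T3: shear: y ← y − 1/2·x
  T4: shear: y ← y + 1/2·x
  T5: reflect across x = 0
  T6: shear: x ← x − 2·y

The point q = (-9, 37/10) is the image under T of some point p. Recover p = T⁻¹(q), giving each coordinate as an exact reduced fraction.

T1 = [-1 0 0; 0 1 0; 0 0 1]
T2·T1 = [-7/25 -24/25 0; -24/25 7/25 0; 0 0 1]
T3·…·T1 = [-7/25 -24/25 0; -41/50 19/25 0; 0 0 1]
T4·…·T1 = [-7/25 -24/25 0; -24/25 7/25 0; 0 0 1]
T5·…·T1 = [7/25 24/25 0; -24/25 7/25 0; 0 0 1]
T6·…·T1 = [11/5 2/5 0; -24/25 7/25 0; 0 0 1]
det M = 1; M⁻¹ = [7/25 -2/5 0; 24/25 11/5 0; 0 0 1]
M⁻¹ · (-9, 37/10)ᵀ = (-4, -1/2)ᵀ

p = (-4, -1/2)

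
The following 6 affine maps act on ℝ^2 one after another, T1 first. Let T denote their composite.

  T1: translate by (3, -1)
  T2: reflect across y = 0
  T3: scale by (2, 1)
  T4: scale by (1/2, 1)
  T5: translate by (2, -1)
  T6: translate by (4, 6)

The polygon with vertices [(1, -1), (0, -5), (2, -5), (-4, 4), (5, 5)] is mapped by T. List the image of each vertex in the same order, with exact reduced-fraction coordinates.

T1 translate by (3, -1): (1, -1) → (4, -2); (0, -5) → (3, -6); (2, -5) → (5, -6); (-4, 4) → (-1, 3); (5, 5) → (8, 4)
T2 reflect across y = 0: (4, -2) → (4, 2); (3, -6) → (3, 6); (5, -6) → (5, 6); (-1, 3) → (-1, -3); (8, 4) → (8, -4)
T3 scale by (2, 1): (4, 2) → (8, 2); (3, 6) → (6, 6); (5, 6) → (10, 6); (-1, -3) → (-2, -3); (8, -4) → (16, -4)
T4 scale by (1/2, 1): (8, 2) → (4, 2); (6, 6) → (3, 6); (10, 6) → (5, 6); (-2, -3) → (-1, -3); (16, -4) → (8, -4)
T5 translate by (2, -1): (4, 2) → (6, 1); (3, 6) → (5, 5); (5, 6) → (7, 5); (-1, -3) → (1, -4); (8, -4) → (10, -5)
T6 translate by (4, 6): (6, 1) → (10, 7); (5, 5) → (9, 11); (7, 5) → (11, 11); (1, -4) → (5, 2); (10, -5) → (14, 1)

image vertices: (10, 7), (9, 11), (11, 11), (5, 2), (14, 1)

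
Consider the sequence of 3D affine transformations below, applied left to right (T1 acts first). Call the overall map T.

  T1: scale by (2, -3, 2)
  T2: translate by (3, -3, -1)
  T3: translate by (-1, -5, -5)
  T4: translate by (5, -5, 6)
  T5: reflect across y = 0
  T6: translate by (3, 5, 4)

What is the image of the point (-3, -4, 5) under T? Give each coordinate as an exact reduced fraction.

T1 scale by (2, -3, 2): (-3, -4, 5) → (-6, 12, 10)
T2 translate by (3, -3, -1): (-6, 12, 10) → (-3, 9, 9)
T3 translate by (-1, -5, -5): (-3, 9, 9) → (-4, 4, 4)
T4 translate by (5, -5, 6): (-4, 4, 4) → (1, -1, 10)
T5 reflect across y = 0: (1, -1, 10) → (1, 1, 10)
T6 translate by (3, 5, 4): (1, 1, 10) → (4, 6, 14)

T(p) = (4, 6, 14)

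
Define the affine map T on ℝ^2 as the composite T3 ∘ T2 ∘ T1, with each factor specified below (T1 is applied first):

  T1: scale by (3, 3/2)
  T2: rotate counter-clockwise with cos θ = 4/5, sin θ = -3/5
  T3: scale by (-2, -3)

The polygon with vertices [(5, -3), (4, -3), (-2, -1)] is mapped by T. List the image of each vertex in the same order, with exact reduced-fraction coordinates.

T1 scale by (3, 3/2): (5, -3) → (15, -9/2); (4, -3) → (12, -9/2); (-2, -1) → (-6, -3/2)
T2 rotate counter-clockwise with cos θ = 4/5, sin θ = -3/5: (15, -9/2) → (93/10, -63/5); (12, -9/2) → (69/10, -54/5); (-6, -3/2) → (-57/10, 12/5)
T3 scale by (-2, -3): (93/10, -63/5) → (-93/5, 189/5); (69/10, -54/5) → (-69/5, 162/5); (-57/10, 12/5) → (57/5, -36/5)

image vertices: (-93/5, 189/5), (-69/5, 162/5), (57/5, -36/5)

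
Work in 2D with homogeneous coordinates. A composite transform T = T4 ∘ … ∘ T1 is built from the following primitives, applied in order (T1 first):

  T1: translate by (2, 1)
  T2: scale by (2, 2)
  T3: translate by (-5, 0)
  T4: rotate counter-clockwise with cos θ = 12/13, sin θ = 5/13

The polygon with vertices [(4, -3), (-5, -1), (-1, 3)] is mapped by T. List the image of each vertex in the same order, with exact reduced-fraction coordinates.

image vertices: (8, -1), (-132/13, -55/13), (-76/13, 81/13)

T1 translate by (2, 1): (4, -3) → (6, -2); (-5, -1) → (-3, 0); (-1, 3) → (1, 4)
T2 scale by (2, 2): (6, -2) → (12, -4); (-3, 0) → (-6, 0); (1, 4) → (2, 8)
T3 translate by (-5, 0): (12, -4) → (7, -4); (-6, 0) → (-11, 0); (2, 8) → (-3, 8)
T4 rotate counter-clockwise with cos θ = 12/13, sin θ = 5/13: (7, -4) → (8, -1); (-11, 0) → (-132/13, -55/13); (-3, 8) → (-76/13, 81/13)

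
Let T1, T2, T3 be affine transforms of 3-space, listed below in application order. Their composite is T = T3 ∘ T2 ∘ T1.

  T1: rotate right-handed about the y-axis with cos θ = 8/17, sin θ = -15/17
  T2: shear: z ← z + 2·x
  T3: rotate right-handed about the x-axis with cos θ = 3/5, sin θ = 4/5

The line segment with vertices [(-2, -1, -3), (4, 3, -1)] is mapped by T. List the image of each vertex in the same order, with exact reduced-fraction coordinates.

T1 rotate right-handed about the y-axis with cos θ = 8/17, sin θ = -15/17: (-2, -1, -3) → (29/17, -1, -54/17); (4, 3, -1) → (47/17, 3, 52/17)
T2 shear: z ← z + 2·x: (29/17, -1, -54/17) → (29/17, -1, 4/17); (47/17, 3, 52/17) → (47/17, 3, 146/17)
T3 rotate right-handed about the x-axis with cos θ = 3/5, sin θ = 4/5: (29/17, -1, 4/17) → (29/17, -67/85, -56/85); (47/17, 3, 146/17) → (47/17, -431/85, 642/85)

image vertices: (29/17, -67/85, -56/85), (47/17, -431/85, 642/85)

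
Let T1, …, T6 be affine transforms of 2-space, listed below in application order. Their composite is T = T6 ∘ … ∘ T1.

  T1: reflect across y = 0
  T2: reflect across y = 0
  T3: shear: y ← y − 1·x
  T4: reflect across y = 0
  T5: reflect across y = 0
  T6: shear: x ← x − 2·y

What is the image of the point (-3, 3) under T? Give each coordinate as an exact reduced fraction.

T(p) = (-15, 6)

T1 reflect across y = 0: (-3, 3) → (-3, -3)
T2 reflect across y = 0: (-3, -3) → (-3, 3)
T3 shear: y ← y − 1·x: (-3, 3) → (-3, 6)
T4 reflect across y = 0: (-3, 6) → (-3, -6)
T5 reflect across y = 0: (-3, -6) → (-3, 6)
T6 shear: x ← x − 2·y: (-3, 6) → (-15, 6)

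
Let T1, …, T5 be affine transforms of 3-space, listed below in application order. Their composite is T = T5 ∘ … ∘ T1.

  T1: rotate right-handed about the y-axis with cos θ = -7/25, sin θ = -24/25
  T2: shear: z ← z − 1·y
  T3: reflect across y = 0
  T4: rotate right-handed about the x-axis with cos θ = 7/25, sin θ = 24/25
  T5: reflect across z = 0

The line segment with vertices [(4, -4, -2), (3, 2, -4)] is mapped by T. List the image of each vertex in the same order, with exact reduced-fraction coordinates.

image vertices: (4/5, -868/125, -774/125), (3, -62/25, 34/25)

T1 rotate right-handed about the y-axis with cos θ = -7/25, sin θ = -24/25: (4, -4, -2) → (4/5, -4, 22/5); (3, 2, -4) → (3, 2, 4)
T2 shear: z ← z − 1·y: (4/5, -4, 22/5) → (4/5, -4, 42/5); (3, 2, 4) → (3, 2, 2)
T3 reflect across y = 0: (4/5, -4, 42/5) → (4/5, 4, 42/5); (3, 2, 2) → (3, -2, 2)
T4 rotate right-handed about the x-axis with cos θ = 7/25, sin θ = 24/25: (4/5, 4, 42/5) → (4/5, -868/125, 774/125); (3, -2, 2) → (3, -62/25, -34/25)
T5 reflect across z = 0: (4/5, -868/125, 774/125) → (4/5, -868/125, -774/125); (3, -62/25, -34/25) → (3, -62/25, 34/25)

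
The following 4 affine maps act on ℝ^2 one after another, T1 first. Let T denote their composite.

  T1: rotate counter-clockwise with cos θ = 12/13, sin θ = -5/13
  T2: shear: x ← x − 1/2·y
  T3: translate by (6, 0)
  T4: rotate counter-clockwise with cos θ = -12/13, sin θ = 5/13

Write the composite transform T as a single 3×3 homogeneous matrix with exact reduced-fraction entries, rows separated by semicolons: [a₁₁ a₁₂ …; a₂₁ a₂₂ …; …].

T1 = [12/13 5/13 0; -5/13 12/13 0; 0 0 1]
T2·T1 = [29/26 -1/13 0; -5/13 12/13 0; 0 0 1]
T3·…·T1 = [29/26 -1/13 6; -5/13 12/13 0; 0 0 1]
T4·…·T1 = [-149/169 -48/169 -72/13; 265/338 -149/169 30/13; 0 0 1]

T = [-149/169 -48/169 -72/13; 265/338 -149/169 30/13; 0 0 1]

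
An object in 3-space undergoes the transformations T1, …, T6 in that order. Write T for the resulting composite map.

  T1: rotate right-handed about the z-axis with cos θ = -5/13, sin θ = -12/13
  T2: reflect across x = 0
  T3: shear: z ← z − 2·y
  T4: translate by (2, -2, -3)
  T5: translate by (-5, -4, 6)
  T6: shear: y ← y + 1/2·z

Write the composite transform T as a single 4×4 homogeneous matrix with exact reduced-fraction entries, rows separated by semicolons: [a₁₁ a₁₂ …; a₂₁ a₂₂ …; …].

T = [5/13 -12/13 0 -3; 0 0 1/2 -9/2; 24/13 10/13 1 3; 0 0 0 1]

T1 = [-5/13 12/13 0 0; -12/13 -5/13 0 0; 0 0 1 0; 0 0 0 1]
T2·T1 = [5/13 -12/13 0 0; -12/13 -5/13 0 0; 0 0 1 0; 0 0 0 1]
T3·…·T1 = [5/13 -12/13 0 0; -12/13 -5/13 0 0; 24/13 10/13 1 0; 0 0 0 1]
T4·…·T1 = [5/13 -12/13 0 2; -12/13 -5/13 0 -2; 24/13 10/13 1 -3; 0 0 0 1]
T5·…·T1 = [5/13 -12/13 0 -3; -12/13 -5/13 0 -6; 24/13 10/13 1 3; 0 0 0 1]
T6·…·T1 = [5/13 -12/13 0 -3; 0 0 1/2 -9/2; 24/13 10/13 1 3; 0 0 0 1]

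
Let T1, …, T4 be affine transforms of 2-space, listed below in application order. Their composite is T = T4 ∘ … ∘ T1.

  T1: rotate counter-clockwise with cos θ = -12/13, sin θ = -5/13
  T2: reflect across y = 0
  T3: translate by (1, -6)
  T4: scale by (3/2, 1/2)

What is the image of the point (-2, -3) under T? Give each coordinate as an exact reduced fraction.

T1 rotate counter-clockwise with cos θ = -12/13, sin θ = -5/13: (-2, -3) → (9/13, 46/13)
T2 reflect across y = 0: (9/13, 46/13) → (9/13, -46/13)
T3 translate by (1, -6): (9/13, -46/13) → (22/13, -124/13)
T4 scale by (3/2, 1/2): (22/13, -124/13) → (33/13, -62/13)

T(p) = (33/13, -62/13)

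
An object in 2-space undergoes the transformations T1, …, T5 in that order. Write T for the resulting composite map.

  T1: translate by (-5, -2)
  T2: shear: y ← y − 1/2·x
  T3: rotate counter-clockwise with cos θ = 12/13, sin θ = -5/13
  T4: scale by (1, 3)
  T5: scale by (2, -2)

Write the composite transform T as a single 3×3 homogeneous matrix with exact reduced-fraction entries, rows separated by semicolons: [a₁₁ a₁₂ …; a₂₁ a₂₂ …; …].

T1 = [1 0 -5; 0 1 -2; 0 0 1]
T2·T1 = [1 0 -5; -1/2 1 1/2; 0 0 1]
T3·…·T1 = [19/26 5/13 -115/26; -11/13 12/13 31/13; 0 0 1]
T4·…·T1 = [19/26 5/13 -115/26; -33/13 36/13 93/13; 0 0 1]
T5·…·T1 = [19/13 10/13 -115/13; 66/13 -72/13 -186/13; 0 0 1]

T = [19/13 10/13 -115/13; 66/13 -72/13 -186/13; 0 0 1]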